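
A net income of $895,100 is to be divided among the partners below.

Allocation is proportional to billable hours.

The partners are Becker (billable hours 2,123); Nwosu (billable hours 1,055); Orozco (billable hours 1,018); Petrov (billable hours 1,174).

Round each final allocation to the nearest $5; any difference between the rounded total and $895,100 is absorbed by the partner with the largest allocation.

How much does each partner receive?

Becker: $353,870 | Nwosu: $175,855 | Orozco: $169,685 | Petrov: $195,690

Total billable hours = 5,370.
Unrounded shares: Becker 2,123/5,370 × $895,100 = 353,872.87; Nwosu 1,055/5,370 × $895,100 = 175,852.98; Orozco 1,018/5,370 × $895,100 = 169,685.62; Petrov 1,174/5,370 × $895,100 = 195,688.53.
At nearest $5: Becker $353,875; Nwosu $175,855; Orozco $169,685; Petrov $195,690. Sum = $895,105.
Difference $895,100 − $895,105 = −$5 applied to largest allocation (Becker): Becker becomes $353,870.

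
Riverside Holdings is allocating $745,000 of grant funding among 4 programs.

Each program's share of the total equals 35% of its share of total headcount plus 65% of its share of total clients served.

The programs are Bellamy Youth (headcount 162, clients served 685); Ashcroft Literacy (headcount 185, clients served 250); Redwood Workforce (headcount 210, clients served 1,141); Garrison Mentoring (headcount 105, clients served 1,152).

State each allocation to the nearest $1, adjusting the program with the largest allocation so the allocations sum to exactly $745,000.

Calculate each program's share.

Headcount total 662; clients served total 3,228.
Composite weights (35% headcount + 65% clients served): Bellamy Youth 0.2236; Ashcroft Literacy 0.1482; Redwood Workforce 0.3408; Garrison Mentoring 0.2875.
Proportional shares: Bellamy Youth 166,569.52; Ashcroft Literacy 110,372.07; Redwood Workforce 253,882.93; Garrison Mentoring 214,175.47.
At nearest $1: Bellamy Youth $166,570; Ashcroft Literacy $110,372; Redwood Workforce $253,883; Garrison Mentoring $214,175. Sum = $745,000.
Sum already equals the total — no adjustment.

Bellamy Youth: $166,570 | Ashcroft Literacy: $110,372 | Redwood Workforce: $253,883 | Garrison Mentoring: $214,175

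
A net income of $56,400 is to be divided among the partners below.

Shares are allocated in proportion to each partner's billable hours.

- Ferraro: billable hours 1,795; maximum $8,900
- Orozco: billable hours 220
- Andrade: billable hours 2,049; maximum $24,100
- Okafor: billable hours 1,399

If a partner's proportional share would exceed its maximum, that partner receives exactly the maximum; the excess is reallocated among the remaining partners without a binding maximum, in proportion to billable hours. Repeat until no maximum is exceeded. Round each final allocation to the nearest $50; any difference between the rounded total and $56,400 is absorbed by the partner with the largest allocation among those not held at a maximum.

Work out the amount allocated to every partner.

Ferraro: $8,900 · Orozco: $3,200 · Andrade: $24,100 · Okafor: $20,200

Total billable hours = 5,463.
Proportional shares (ignoring caps): Ferraro 18,531.58; Orozco 2,271.28; Andrade 21,153.87; Okafor 14,443.27.
Held at cap: Ferraro ($8,900); residual $47,500 reallocated over remaining billable hours 3,668.
Held at cap: Andrade ($24,100); residual $23,400 reallocated over remaining billable hours 1,619.
Redistributed shares: Orozco 3,179.74 → $3,200; Okafor 20,220.26 → $20,200.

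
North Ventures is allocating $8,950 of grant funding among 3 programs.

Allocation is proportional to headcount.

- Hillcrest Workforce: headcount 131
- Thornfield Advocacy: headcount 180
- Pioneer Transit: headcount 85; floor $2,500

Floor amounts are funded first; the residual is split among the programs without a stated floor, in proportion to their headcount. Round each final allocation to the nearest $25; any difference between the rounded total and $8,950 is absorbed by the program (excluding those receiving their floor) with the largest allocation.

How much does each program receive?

Hillcrest Workforce: $2,725; Thornfield Advocacy: $3,725; Pioneer Transit: $2,500

Minimums first: Pioneer Transit $2,500. Remaining pool $6,450.
Remaining pool split over remaining headcount 311: Hillcrest Workforce 2,716.88 → $2,725; Thornfield Advocacy 3,733.12 → $3,725.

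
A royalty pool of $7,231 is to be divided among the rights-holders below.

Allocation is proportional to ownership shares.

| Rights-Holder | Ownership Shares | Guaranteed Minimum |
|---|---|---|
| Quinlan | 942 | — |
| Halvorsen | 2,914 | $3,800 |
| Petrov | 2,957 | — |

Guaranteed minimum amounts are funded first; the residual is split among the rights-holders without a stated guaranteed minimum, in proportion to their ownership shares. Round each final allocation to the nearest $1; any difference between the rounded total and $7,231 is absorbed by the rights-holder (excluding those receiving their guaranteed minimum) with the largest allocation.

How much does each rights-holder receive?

Guaranteed amounts: Halvorsen $3,800. Balance $3,431.
Balance split over remaining ownership shares 3,899: Quinlan 828.93 → $829; Petrov 2,602.07 → $2,602.

Quinlan: $829; Halvorsen: $3,800; Petrov: $2,602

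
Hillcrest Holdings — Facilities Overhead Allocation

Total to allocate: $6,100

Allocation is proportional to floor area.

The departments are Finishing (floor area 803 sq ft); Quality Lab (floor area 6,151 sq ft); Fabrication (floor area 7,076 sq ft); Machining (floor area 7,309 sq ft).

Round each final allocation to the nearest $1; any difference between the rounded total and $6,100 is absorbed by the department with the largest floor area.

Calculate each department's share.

Finishing: $230 | Quality Lab: $1,758 | Fabrication: $2,023 | Machining: $2,089

Sum of floor area: 803 + 6,151 + 7,076 + 7,309 = 21,339.
Proportional shares: Finishing 229.55; Quality Lab 1,758.33; Fabrication 2,022.76; Machining 2,089.36.
After rounding ($1): Finishing $230; Quality Lab $1,758; Fabrication $2,023; Machining $2,089. Sum = $6,100.
Rounded total matches; no reconciliation needed.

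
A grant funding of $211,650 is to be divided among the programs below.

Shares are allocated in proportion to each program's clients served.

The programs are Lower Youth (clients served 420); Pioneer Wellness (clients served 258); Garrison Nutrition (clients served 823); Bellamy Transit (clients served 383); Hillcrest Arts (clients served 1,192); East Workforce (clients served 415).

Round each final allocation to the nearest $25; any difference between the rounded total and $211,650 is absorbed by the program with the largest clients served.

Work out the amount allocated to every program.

Lower Youth: $25,475 | Pioneer Wellness: $15,650 | Garrison Nutrition: $49,900 | Bellamy Transit: $23,225 | Hillcrest Arts: $72,250 | East Workforce: $25,150

Combined clients served = 3,491.
Proportional shares: Lower Youth 420/3,491 × $211,650 = 25,463.48; Pioneer Wellness 258/3,491 × $211,650 = 15,641.85; Garrison Nutrition 823/3,491 × $211,650 = 49,896.29; Bellamy Transit 383/3,491 × $211,650 = 23,220.27; Hillcrest Arts 1,192/3,491 × $211,650 = 72,267.77; East Workforce 415/3,491 × $211,650 = 25,160.34.
Rounded to nearest $25: Lower Youth $25,475; Pioneer Wellness $15,650; Garrison Nutrition $49,900; Bellamy Transit $23,225; Hillcrest Arts $72,275; East Workforce $25,150. Sum = $211,675.
Difference $211,650 − $211,675 = −$25 applied to largest clients served (Hillcrest Arts): Hillcrest Arts becomes $72,250.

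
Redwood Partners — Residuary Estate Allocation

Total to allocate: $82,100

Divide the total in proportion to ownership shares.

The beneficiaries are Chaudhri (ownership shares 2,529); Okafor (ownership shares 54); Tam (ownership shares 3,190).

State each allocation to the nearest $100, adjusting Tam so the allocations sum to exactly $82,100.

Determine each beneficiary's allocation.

Ownership shares total: 5,773.
Proportional shares: Chaudhri 2,529/5,773 × $82,100 = 35,965.86; Okafor 54/5,773 × $82,100 = 767.95; Tam 3,190/5,773 × $82,100 = 45,366.19.
After rounding ($100): Chaudhri $36,000; Okafor $800; Tam $45,400. Sum = $82,200.
Difference $82,100 − $82,200 = −$100 applied to Tam: Tam becomes $45,300.

Chaudhri: $36,000 · Okafor: $800 · Tam: $45,300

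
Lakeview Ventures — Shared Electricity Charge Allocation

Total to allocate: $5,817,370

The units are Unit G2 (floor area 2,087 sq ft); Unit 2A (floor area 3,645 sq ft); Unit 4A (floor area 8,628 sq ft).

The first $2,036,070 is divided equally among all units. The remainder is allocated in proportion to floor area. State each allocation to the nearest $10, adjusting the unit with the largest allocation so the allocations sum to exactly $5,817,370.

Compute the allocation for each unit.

Unit G2: $1,228,240; Unit 2A: $1,638,500; Unit 4A: $2,950,630

First tranche $2,036,070 split equally: $678,690 each.
Remainder $3,781,300 by floor area (total 14,360): Unit G2 549,552.44 → $549,550; Unit 2A 959,807.69 → $959,810; Unit 4A 2,271,939.86 → $2,271,940.
Totals: Unit G2 $678,690 + $549,550 = $1,228,240; Unit 2A $678,690 + $959,810 = $1,638,500; Unit 4A $678,690 + $2,271,940 = $2,950,630.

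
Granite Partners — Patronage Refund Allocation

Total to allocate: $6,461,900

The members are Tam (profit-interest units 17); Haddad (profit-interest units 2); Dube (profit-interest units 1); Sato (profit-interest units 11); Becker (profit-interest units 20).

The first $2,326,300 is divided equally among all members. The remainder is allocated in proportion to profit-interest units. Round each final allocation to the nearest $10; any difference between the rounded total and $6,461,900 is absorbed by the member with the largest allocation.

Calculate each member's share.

Equal tier: $2,326,300 ÷ 5 = $465,260 apiece.
Remainder $4,135,600 by profit-interest units (total 51): Tam 1,378,533.33 → $1,378,530; Haddad 162,180.39 → $162,180; Dube 81,090.20 → $81,090; Sato 891,992.16 → $891,990; Becker 1,621,803.92 → $1,621,800.
Rounding difference +$10 on remainder applied to Becker.
Totals: Tam $465,260 + $1,378,530 = $1,843,790; Haddad $465,260 + $162,180 = $627,440; Dube $465,260 + $81,090 = $546,350; Sato $465,260 + $891,990 = $1,357,250; Becker $465,260 + $1,621,810 = $2,087,070.

Tam: $1,843,790 | Haddad: $627,440 | Dube: $546,350 | Sato: $1,357,250 | Becker: $2,087,070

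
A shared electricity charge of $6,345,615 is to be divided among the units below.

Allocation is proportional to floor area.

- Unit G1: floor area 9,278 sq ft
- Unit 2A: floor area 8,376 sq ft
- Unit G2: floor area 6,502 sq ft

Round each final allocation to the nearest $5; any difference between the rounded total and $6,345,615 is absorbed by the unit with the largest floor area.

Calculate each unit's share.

Unit G1: $2,437,265; Unit 2A: $2,200,320; Unit G2: $1,708,030

Combined floor area = 9,278 + 8,376 + 6,502 = 24,156.
Pro-rata amounts: Unit G1 2,437,266.76; Unit 2A 2,200,317.57; Unit G2 1,708,030.66.
After rounding ($5): Unit G1 $2,437,265; Unit 2A $2,200,320; Unit G2 $1,708,030. Sum = $6,345,615.
No rounding difference to absorb.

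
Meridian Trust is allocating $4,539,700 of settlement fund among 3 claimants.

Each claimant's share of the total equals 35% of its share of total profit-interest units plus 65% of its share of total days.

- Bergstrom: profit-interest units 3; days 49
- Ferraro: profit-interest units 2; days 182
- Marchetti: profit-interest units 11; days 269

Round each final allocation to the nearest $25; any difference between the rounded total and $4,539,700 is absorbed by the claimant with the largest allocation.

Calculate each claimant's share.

Totals — profit-interest units 16, days 500.
Combined weights (35% profit-interest units + 65% days): Bergstrom 0.1293; Ferraro 0.2803; Marchetti 0.5903.
Unrounded shares: Bergstrom 587,096.70; Ferraro 1,272,704.90; Marchetti 2,679,898.40.
Rounded to nearest $25: Bergstrom $587,100; Ferraro $1,272,700; Marchetti $2,679,900. Sum = $4,539,700.
No rounding difference to absorb.

Bergstrom: $587,100; Ferraro: $1,272,700; Marchetti: $2,679,900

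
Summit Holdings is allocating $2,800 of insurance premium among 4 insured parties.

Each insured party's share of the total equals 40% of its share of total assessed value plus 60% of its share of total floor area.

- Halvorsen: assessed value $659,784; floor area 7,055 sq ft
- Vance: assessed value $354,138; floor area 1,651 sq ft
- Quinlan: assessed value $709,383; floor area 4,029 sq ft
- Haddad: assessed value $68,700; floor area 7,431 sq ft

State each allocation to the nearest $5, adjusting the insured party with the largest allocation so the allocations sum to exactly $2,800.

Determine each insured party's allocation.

Assessed value total 1,792,005; floor area total 20,166.
Blended shares (40% assessed value + 60% floor area): Halvorsen 0.3572; Vance 0.1282; Quinlan 0.2782; Haddad 0.2364.
Raw shares: Halvorsen 1,000.11; Vance 358.88; Quinlan 779.01; Haddad 662.00.
Rounded to nearest $5: Halvorsen $1,000; Vance $360; Quinlan $780; Haddad $660. Sum = $2,800.
Rounded total matches; no reconciliation needed.

Halvorsen: $1,000 | Vance: $360 | Quinlan: $780 | Haddad: $660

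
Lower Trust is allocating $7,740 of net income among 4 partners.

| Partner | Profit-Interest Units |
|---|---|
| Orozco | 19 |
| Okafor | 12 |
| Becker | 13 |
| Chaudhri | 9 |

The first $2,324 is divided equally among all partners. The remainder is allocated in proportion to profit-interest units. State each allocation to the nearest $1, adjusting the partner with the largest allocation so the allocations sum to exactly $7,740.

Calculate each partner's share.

$2,324 shared equally gives $581 per partner.
Remainder $5,416 by profit-interest units (total 53): Orozco 1,941.58 → $1,942; Okafor 1,226.26 → $1,226; Becker 1,328.45 → $1,328; Chaudhri 919.70 → $920.
Totals: Orozco $581 + $1,942 = $2,523; Okafor $581 + $1,226 = $1,807; Becker $581 + $1,328 = $1,909; Chaudhri $581 + $920 = $1,501.

Orozco: $2,523 | Okafor: $1,807 | Becker: $1,909 | Chaudhri: $1,501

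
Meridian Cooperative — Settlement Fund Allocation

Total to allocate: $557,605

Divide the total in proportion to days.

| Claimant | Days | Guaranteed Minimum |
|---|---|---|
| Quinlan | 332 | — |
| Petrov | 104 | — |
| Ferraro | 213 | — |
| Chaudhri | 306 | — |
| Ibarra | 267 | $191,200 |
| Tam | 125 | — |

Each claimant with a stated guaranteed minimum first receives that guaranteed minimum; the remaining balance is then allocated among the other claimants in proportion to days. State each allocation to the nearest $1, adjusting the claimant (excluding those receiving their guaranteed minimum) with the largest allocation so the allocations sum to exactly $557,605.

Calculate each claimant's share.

Guaranteed amounts: Ibarra $191,200. Balance $366,405.
Balance split over remaining days 1,080: Quinlan 112,635.61 → $112,636; Petrov 35,283.44 → $35,283; Ferraro 72,263.21 → $72,263; Chaudhri 103,814.75 → $103,815; Tam 42,407.99 → $42,408.

Quinlan: $112,636 | Petrov: $35,283 | Ferraro: $72,263 | Chaudhri: $103,815 | Ibarra: $191,200 | Tam: $42,408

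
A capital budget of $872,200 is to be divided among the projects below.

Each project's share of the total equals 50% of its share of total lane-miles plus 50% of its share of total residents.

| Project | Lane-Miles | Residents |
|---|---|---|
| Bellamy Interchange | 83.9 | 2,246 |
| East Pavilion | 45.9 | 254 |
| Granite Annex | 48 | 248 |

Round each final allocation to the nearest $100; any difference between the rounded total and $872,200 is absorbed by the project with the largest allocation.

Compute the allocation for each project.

Bellamy Interchange: $562,200; East Pavilion: $152,900; Granite Annex: $157,100

Totals — lane-miles 177.8, residents 2,748.
Composite weights (50% lane-miles + 50% residents): Bellamy Interchange 0.6446; East Pavilion 0.1753; Granite Annex 0.1801.
Raw shares: Bellamy Interchange 562,220.21; East Pavilion 152,890.59; Granite Annex 157,089.20.
At nearest $100: Bellamy Interchange $562,200; East Pavilion $152,900; Granite Annex $157,100. Sum = $872,200.
No rounding difference to absorb.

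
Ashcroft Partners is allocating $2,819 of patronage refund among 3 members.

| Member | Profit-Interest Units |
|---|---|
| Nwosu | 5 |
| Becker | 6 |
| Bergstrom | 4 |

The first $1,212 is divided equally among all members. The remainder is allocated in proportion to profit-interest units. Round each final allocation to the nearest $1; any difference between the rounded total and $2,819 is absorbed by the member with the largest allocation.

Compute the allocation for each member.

Nwosu: $940 · Becker: $1,046 · Bergstrom: $833

$1,212 shared equally gives $404 per member.
Remainder $1,607 by profit-interest units (total 15): Nwosu 535.67 → $536; Becker 642.80 → $643; Bergstrom 428.53 → $429.
Rounding difference −$1 on remainder applied to Becker.
Totals: Nwosu $404 + $536 = $940; Becker $404 + $642 = $1,046; Bergstrom $404 + $429 = $833.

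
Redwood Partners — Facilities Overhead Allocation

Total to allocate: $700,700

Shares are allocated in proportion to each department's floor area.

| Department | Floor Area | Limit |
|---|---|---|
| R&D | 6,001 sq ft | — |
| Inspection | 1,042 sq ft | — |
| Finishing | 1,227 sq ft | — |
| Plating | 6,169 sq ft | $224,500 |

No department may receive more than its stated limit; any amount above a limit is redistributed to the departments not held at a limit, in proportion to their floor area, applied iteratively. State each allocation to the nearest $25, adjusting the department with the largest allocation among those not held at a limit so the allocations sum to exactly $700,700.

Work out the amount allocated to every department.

R&D: $345,550 | Inspection: $60,000 | Finishing: $70,650 | Plating: $224,500

Sum of floor area: 14,439.
Unconstrained shares: R&D 291,218.28; Inspection 50,566.48; Finishing 59,544.21; Plating 299,371.03.
Cap binds for Plating ($224,500); residual $476,200 reallocated over remaining floor area 8,270.
Shares after redistribution: R&D 345,547.30 → $345,550; Inspection 60,000.05 → $60,000; Finishing 70,652.65 → $70,650.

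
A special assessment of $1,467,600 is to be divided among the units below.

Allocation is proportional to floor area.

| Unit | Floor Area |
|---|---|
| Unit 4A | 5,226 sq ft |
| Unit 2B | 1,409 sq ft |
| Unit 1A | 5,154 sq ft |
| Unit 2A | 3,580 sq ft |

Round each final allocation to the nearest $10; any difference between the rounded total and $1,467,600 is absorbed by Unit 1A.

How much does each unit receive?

Unit 4A: $499,040 · Unit 2B: $134,550 · Unit 1A: $492,150 · Unit 2A: $341,860

Sum of floor area: 15,369.
Proportional shares: Unit 4A 5,226/15,369 × $1,467,600 = 499,035.57; Unit 2B 1,409/15,369 × $1,467,600 = 134,546.71; Unit 1A 5,154/15,369 × $1,467,600 = 492,160.22; Unit 2A 3,580/15,369 × $1,467,600 = 341,857.51.
At nearest $10: Unit 4A $499,040; Unit 2B $134,550; Unit 1A $492,160; Unit 2A $341,860. Sum = $1,467,610.
Difference $1,467,600 − $1,467,610 = −$10 applied to Unit 1A: Unit 1A becomes $492,150.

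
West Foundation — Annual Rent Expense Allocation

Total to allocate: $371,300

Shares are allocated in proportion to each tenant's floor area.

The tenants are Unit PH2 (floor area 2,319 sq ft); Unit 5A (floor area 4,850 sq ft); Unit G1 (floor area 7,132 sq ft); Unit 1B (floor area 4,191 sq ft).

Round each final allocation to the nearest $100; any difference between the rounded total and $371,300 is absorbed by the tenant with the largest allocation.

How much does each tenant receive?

Sum of floor area: 18,492.
Proportional shares: Unit PH2 2,319/18,492 × $371,300 = 46,563.09; Unit 5A 4,850/18,492 × $371,300 = 97,382.92; Unit G1 7,132/18,492 × $371,300 = 143,203.09; Unit 1B 4,191/18,492 × $371,300 = 84,150.89.
At nearest $100: Unit PH2 $46,600; Unit 5A $97,400; Unit G1 $143,200; Unit 1B $84,200. Sum = $371,400.
Difference $371,300 − $371,400 = −$100 applied to largest allocation (Unit G1): Unit G1 becomes $143,100.

Unit PH2: $46,600; Unit 5A: $97,400; Unit G1: $143,100; Unit 1B: $84,200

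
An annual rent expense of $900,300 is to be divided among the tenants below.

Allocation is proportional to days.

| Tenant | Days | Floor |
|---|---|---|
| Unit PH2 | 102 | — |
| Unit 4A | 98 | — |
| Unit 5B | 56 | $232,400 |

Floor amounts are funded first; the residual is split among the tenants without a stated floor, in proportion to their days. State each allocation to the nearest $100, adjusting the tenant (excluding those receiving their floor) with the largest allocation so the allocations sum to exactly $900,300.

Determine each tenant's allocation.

Unit PH2: $340,600; Unit 4A: $327,300; Unit 5B: $232,400

Minimums first: Unit 5B $232,400. Residual $667,900.
Residual split over remaining days 200: Unit PH2 340,629.00 → $340,600; Unit 4A 327,271.00 → $327,300.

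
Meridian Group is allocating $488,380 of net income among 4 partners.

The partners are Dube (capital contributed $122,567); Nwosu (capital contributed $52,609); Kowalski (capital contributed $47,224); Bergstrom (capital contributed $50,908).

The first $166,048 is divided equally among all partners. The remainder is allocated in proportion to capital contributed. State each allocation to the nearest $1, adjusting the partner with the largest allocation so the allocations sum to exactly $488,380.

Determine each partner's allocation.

Dube: $186,063 · Nwosu: $103,558 · Kowalski: $97,207 · Bergstrom: $101,552

First tranche $166,048 split equally: $41,512 each.
Remainder $322,332 by capital contributed (total 273,308): Dube 144,552.18 → $144,552; Nwosu 62,045.62 → $62,046; Kowalski 55,694.70 → $55,695; Bergstrom 60,039.51 → $60,040.
Rounding difference −$1 on remainder applied to Dube.
Totals: Dube $41,512 + $144,551 = $186,063; Nwosu $41,512 + $62,046 = $103,558; Kowalski $41,512 + $55,695 = $97,207; Bergstrom $41,512 + $60,040 = $101,552.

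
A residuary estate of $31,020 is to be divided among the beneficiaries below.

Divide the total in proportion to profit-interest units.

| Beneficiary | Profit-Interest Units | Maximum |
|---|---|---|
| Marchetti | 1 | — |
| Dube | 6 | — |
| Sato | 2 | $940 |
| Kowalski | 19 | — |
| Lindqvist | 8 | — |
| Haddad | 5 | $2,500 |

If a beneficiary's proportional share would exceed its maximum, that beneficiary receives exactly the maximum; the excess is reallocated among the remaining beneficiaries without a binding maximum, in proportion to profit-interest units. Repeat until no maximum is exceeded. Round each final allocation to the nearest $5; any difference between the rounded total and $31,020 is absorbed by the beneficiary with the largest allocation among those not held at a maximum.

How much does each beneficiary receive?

Total profit-interest units = 41.
Proportional shares (ignoring caps): Marchetti 756.59; Dube 4,539.51; Sato 1,513.17; Kowalski 14,375.12; Lindqvist 6,052.68; Haddad 3,782.93.
Cap binds for Sato ($940), Haddad ($2,500); residual $27,580 reallocated over remaining profit-interest units 34.
Redistributed shares: Marchetti 811.18 → $810; Dube 4,867.06 → $4,865; Kowalski 15,412.35 → $15,410; Lindqvist 6,489.41 → $6,490.
Rounding difference +$5 applied to Kowalski → $15,415.

Marchetti: $810 · Dube: $4,865 · Sato: $940 · Kowalski: $15,415 · Lindqvist: $6,490 · Haddad: $2,500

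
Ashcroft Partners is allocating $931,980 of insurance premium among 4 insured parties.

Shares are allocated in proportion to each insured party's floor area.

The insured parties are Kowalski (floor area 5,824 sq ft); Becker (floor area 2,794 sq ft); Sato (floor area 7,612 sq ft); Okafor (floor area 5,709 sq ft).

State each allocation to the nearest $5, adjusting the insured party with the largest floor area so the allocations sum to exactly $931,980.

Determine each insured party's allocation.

Kowalski: $247,405 | Becker: $118,690 | Sato: $323,365 | Okafor: $242,520

Sum of floor area: 5,824 + 2,794 + 7,612 + 5,709 = 21,939.
Unrounded shares: Kowalski 247,406.51; Becker 118,690.56; Sato 323,361.67; Okafor 242,521.26.
Rounded to nearest $5: Kowalski $247,405; Becker $118,690; Sato $323,360; Okafor $242,520. Sum = $931,975.
Difference $931,980 − $931,975 = +$5 applied to largest floor area (Sato): Sato becomes $323,365.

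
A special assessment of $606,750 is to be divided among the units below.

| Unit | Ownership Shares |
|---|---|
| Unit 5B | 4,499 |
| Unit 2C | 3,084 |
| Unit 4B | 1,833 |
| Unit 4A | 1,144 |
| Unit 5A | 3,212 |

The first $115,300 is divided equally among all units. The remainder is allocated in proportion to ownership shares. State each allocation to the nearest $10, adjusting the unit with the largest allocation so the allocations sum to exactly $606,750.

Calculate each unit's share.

Unit 5B: $183,610; Unit 2C: $133,110; Unit 4B: $88,470; Unit 4A: $63,880; Unit 5A: $137,680

$115,300 shared equally gives $23,060 per unit.
Remainder $491,450 by ownership shares (total 13,772): Unit 5B 160,545.57 → $160,550; Unit 2C 110,051.68 → $110,050; Unit 4B 65,410.10 → $65,410; Unit 4A 40,823.32 → $40,820; Unit 5A 114,619.33 → $114,620.
Totals: Unit 5B $23,060 + $160,550 = $183,610; Unit 2C $23,060 + $110,050 = $133,110; Unit 4B $23,060 + $65,410 = $88,470; Unit 4A $23,060 + $40,820 = $63,880; Unit 5A $23,060 + $114,620 = $137,680.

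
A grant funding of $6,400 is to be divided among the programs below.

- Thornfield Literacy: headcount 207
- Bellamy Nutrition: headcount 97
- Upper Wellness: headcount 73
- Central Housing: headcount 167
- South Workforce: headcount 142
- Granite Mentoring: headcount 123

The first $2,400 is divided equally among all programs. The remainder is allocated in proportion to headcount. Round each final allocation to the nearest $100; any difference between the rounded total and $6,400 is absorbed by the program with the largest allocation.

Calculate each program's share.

Thornfield Literacy: $1,400; Bellamy Nutrition: $900; Upper Wellness: $800; Central Housing: $1,200; South Workforce: $1,100; Granite Mentoring: $1,000

First tranche $2,400 split equally: $400 each.
Remainder $4,000 by headcount (total 809): Thornfield Literacy 1,023.49 → $1,000; Bellamy Nutrition 479.60 → $500; Upper Wellness 360.94 → $400; Central Housing 825.71 → $800; South Workforce 702.10 → $700; Granite Mentoring 608.16 → $600.
Totals: Thornfield Literacy $400 + $1,000 = $1,400; Bellamy Nutrition $400 + $500 = $900; Upper Wellness $400 + $400 = $800; Central Housing $400 + $800 = $1,200; South Workforce $400 + $700 = $1,100; Granite Mentoring $400 + $600 = $1,000.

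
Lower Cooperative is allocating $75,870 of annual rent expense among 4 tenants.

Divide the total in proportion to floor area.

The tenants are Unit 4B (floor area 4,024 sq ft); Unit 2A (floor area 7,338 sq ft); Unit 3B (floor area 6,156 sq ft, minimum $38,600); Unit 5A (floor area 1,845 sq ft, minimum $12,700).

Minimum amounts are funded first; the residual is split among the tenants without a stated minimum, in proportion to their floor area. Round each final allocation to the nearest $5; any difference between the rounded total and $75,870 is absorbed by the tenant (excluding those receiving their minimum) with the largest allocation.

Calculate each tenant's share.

Minimums first: Unit 3B $38,600; Unit 5A $12,700. Balance $24,570.
Balance split over remaining floor area 11,362: Unit 4B 8,701.78 → $8,700; Unit 2A 15,868.22 → $15,870.

Unit 4B: $8,700 · Unit 2A: $15,870 · Unit 3B: $38,600 · Unit 5A: $12,700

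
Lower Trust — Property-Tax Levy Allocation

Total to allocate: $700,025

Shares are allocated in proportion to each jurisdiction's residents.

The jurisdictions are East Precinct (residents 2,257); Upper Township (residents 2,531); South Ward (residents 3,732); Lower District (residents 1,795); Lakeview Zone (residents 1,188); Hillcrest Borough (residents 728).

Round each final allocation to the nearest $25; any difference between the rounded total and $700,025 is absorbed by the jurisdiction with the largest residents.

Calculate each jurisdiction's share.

Sum of residents: 2,257 + 2,531 + 3,732 + 1,795 + 1,188 + 728 = 12,231.
Raw shares: East Precinct 129,176.39; Upper Township 144,858.42; South Ward 213,596.05; Lower District 102,734.44; Lakeview Zone 67,993.60; Hillcrest Borough 41,666.11.
Rounded to nearest $25: East Precinct $129,175; Upper Township $144,850; South Ward $213,600; Lower District $102,725; Lakeview Zone $68,000; Hillcrest Borough $41,675. Sum = $700,025.
No rounding difference to absorb.

East Precinct: $129,175; Upper Township: $144,850; South Ward: $213,600; Lower District: $102,725; Lakeview Zone: $68,000; Hillcrest Borough: $41,675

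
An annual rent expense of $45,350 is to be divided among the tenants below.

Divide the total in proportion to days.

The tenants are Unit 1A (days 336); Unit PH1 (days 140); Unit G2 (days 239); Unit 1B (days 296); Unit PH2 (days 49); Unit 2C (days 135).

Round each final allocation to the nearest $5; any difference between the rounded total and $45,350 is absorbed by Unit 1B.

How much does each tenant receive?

Days total: 1,195.
Raw shares: Unit 1A 336/1,195 × $45,350 = 12,751.13; Unit PH1 140/1,195 × $45,350 = 5,312.97; Unit G2 239/1,195 × $45,350 = 9,070.00; Unit 1B 296/1,195 × $45,350 = 11,233.14; Unit PH2 49/1,195 × $45,350 = 1,859.54; Unit 2C 135/1,195 × $45,350 = 5,123.22.
After rounding ($5): Unit 1A $12,750; Unit PH1 $5,315; Unit G2 $9,070; Unit 1B $11,235; Unit PH2 $1,860; Unit 2C $5,125. Sum = $45,355.
Difference $45,350 − $45,355 = −$5 applied to Unit 1B: Unit 1B becomes $11,230.

Unit 1A: $12,750; Unit PH1: $5,315; Unit G2: $9,070; Unit 1B: $11,230; Unit PH2: $1,860; Unit 2C: $5,125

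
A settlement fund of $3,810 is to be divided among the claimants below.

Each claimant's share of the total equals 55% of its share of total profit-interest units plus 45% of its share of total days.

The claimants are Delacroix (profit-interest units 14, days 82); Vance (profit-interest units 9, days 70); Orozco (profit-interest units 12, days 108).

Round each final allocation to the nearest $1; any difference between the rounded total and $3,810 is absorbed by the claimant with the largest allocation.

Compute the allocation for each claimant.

Profit-interest units total 35; days total 260.
Combined weights (55% profit-interest units + 45% days): Delacroix 0.3619; Vance 0.2626; Orozco 0.3755.
Pro-rata amounts: Delacroix 1,378.93; Vance 1,000.44; Orozco 1,430.63.
After rounding ($1): Delacroix $1,379; Vance $1,000; Orozco $1,431. Sum = $3,810.
Sum already equals the total — no adjustment.

Delacroix: $1,379 · Vance: $1,000 · Orozco: $1,431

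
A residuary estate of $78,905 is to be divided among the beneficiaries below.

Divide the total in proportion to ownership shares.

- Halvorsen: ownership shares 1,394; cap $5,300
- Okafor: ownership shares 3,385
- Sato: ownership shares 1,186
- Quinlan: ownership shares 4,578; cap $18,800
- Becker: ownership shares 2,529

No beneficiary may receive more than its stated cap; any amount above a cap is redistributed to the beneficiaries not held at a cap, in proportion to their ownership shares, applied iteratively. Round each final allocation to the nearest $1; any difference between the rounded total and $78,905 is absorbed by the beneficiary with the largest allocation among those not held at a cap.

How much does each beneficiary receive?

Halvorsen: $5,300 | Okafor: $26,129 | Sato: $9,155 | Quinlan: $18,800 | Becker: $19,521

Total ownership shares = 13,072.
Pro-rata shares before constraints: Halvorsen 8,414.44; Okafor 20,432.48; Sato 7,158.91; Quinlan 27,633.65; Becker 15,265.51.
Cap binds for Halvorsen ($5,300), Quinlan ($18,800); remaining pool $54,805 reallocated over remaining ownership shares 7,100.
Redistributed shares: Okafor 26,128.86 → $26,129; Sato 9,154.75 → $9,155; Becker 19,521.39 → $19,521.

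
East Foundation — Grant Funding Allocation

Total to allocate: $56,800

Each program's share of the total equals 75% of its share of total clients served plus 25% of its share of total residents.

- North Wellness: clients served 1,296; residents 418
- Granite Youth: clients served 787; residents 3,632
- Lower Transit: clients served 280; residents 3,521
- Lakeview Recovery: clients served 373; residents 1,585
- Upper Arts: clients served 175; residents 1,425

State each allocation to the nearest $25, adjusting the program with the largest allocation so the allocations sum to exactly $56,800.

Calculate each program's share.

North Wellness: $19,525 · Granite Youth: $16,400 · Lower Transit: $8,825 · Lakeview Recovery: $7,575 · Upper Arts: $4,475

Totals — clients served 2,911, residents 10,581.
Combined weights (75% clients served + 25% residents): North Wellness 0.3438; Granite Youth 0.2886; Lower Transit 0.1553; Lakeview Recovery 0.1336; Upper Arts 0.0788.
Proportional shares: North Wellness 19,526.82; Granite Youth 16,391.32; Lower Transit 8,822.84; Lakeview Recovery 7,585.65; Upper Arts 4,473.37.
Rounded to nearest $25: North Wellness $19,525; Granite Youth $16,400; Lower Transit $8,825; Lakeview Recovery $7,575; Upper Arts $4,475. Sum = $56,800.
Sum already equals the total — no adjustment.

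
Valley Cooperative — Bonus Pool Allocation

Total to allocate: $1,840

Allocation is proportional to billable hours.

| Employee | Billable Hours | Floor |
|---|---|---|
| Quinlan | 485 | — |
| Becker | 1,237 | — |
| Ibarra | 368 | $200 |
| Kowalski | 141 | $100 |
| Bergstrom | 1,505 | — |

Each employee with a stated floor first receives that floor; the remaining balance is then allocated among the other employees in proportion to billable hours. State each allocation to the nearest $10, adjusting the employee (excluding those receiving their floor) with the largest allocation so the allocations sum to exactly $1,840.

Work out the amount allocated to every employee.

Quinlan: $230; Becker: $590; Ibarra: $200; Kowalski: $100; Bergstrom: $720

Guaranteed amounts: Ibarra $200; Kowalski $100. Balance $1,540.
Balance split over remaining billable hours 3,227: Quinlan 231.45 → $230; Becker 590.33 → $590; Bergstrom 718.22 → $720.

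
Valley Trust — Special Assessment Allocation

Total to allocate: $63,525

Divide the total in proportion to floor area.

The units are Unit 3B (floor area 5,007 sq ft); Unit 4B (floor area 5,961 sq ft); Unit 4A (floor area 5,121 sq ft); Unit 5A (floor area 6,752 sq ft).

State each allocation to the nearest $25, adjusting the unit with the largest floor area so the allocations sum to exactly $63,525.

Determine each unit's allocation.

Unit 3B: $13,925 · Unit 4B: $16,575 · Unit 4A: $14,250 · Unit 5A: $18,775

Combined floor area = 5,007 + 5,961 + 5,121 + 6,752 = 22,841.
Raw shares: Unit 3B 13,925.38; Unit 4B 16,578.63; Unit 4A 14,242.44; Unit 5A 18,778.55.
Rounded to nearest $25: Unit 3B $13,925; Unit 4B $16,575; Unit 4A $14,250; Unit 5A $18,775. Sum = $63,525.
Rounded total matches; no reconciliation needed.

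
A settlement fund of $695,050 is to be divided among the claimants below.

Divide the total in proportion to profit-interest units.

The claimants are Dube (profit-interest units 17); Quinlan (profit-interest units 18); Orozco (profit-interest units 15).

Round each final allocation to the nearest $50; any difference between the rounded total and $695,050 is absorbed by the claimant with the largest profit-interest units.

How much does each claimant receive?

Sum of profit-interest units: 17 + 18 + 15 = 50.
Pro-rata amounts: Dube 236,317.00; Quinlan 250,218.00; Orozco 208,515.00.
At nearest $50: Dube $236,300; Quinlan $250,200; Orozco $208,500. Sum = $695,000.
Difference $695,050 − $695,000 = +$50 applied to largest profit-interest units (Quinlan): Quinlan becomes $250,250.

Dube: $236,300 · Quinlan: $250,250 · Orozco: $208,500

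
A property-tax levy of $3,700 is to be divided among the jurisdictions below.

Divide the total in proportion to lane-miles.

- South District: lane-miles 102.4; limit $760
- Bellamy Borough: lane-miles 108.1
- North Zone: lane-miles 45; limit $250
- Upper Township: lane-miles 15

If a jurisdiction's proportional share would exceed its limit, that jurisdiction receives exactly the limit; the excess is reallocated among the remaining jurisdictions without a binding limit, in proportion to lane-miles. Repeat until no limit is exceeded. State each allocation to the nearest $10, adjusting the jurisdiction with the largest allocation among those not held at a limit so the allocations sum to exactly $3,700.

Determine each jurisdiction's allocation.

South District: $760 | Bellamy Borough: $2,360 | North Zone: $250 | Upper Township: $330

Lane-miles total: 270.5.
Unconstrained shares: South District 1,400.67; Bellamy Borough 1,478.63; North Zone 615.53; Upper Township 205.18.
Cap binds for South District ($760), North Zone ($250); residual $2,690 reallocated over remaining lane-miles 123.1.
Shares after redistribution: Bellamy Borough 2,362.22 → $2,360; Upper Township 327.78 → $330.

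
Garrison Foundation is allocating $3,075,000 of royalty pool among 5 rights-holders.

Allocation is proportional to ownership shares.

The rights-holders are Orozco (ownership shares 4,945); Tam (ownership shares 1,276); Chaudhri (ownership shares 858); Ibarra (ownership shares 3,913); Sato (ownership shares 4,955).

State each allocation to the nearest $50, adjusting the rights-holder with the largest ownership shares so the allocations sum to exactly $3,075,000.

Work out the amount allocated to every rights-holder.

Total ownership shares = 15,947.
Unrounded shares: Orozco 4,945/15,947 × $3,075,000 = 953,525.74; Tam 1,276/15,947 × $3,075,000 = 246,046.28; Chaudhri 858/15,947 × $3,075,000 = 165,444.91; Ibarra 3,913/15,947 × $3,075,000 = 754,529.07; Sato 4,955/15,947 × $3,075,000 = 955,454.00.
Rounded to nearest $50: Orozco $953,550; Tam $246,050; Chaudhri $165,450; Ibarra $754,550; Sato $955,450. Sum = $3,075,050.
Difference $3,075,000 − $3,075,050 = −$50 applied to largest ownership shares (Sato): Sato becomes $955,400.

Orozco: $953,550; Tam: $246,050; Chaudhri: $165,450; Ibarra: $754,550; Sato: $955,400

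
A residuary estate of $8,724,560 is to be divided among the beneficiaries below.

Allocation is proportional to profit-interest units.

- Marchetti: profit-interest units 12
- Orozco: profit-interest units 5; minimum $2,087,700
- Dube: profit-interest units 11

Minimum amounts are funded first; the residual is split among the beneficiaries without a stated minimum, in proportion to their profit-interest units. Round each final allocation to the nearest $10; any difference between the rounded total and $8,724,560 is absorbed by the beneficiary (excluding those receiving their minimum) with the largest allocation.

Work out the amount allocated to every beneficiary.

Fund the minimums — Orozco $2,087,700. Residual $6,636,860.
Residual split over remaining profit-interest units 23: Marchetti 3,462,709.57 → $3,462,710; Dube 3,174,150.43 → $3,174,150.

Marchetti: $3,462,710 · Orozco: $2,087,700 · Dube: $3,174,150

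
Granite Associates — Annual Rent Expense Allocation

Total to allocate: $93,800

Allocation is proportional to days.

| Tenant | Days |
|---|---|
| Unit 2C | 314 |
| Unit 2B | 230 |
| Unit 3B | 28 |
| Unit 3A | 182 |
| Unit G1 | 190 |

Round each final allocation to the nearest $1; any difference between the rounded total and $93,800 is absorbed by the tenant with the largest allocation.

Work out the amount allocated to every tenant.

Sum of days: 944.
Pro-rata amounts: Unit 2C 314/944 × $93,800 = 31,200.42; Unit 2B 230/944 × $93,800 = 22,853.81; Unit 3B 28/944 × $93,800 = 2,782.20; Unit 3A 182/944 × $93,800 = 18,084.32; Unit G1 190/944 × $93,800 = 18,879.24.
At nearest $1: Unit 2C $31,200; Unit 2B $22,854; Unit 3B $2,782; Unit 3A $18,084; Unit G1 $18,879. Sum = $93,799.
Difference $93,800 − $93,799 = +$1 applied to largest allocation (Unit 2C): Unit 2C becomes $31,201.

Unit 2C: $31,201 · Unit 2B: $22,854 · Unit 3B: $2,782 · Unit 3A: $18,084 · Unit G1: $18,879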